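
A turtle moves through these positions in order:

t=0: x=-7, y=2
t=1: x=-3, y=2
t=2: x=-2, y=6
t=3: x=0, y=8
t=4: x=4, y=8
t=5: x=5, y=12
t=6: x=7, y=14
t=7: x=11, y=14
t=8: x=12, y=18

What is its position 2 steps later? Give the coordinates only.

x=18, y=20

Step-to-step displacements: (+4, +0), (+1, +4), (+2, +2), (+4, +0), (+1, +4), (+2, +2), (+4, +0), (+1, +4) — a repeating cycle of length 3.
step 9: apply (+2, +2) → x=14, y=20
step 10: apply (+4, +0) → x=18, y=20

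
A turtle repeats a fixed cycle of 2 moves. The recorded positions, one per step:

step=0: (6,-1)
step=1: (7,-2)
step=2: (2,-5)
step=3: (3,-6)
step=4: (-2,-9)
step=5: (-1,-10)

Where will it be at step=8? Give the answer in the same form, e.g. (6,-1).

Step-to-step displacements: (+1,-1), (-5,-3), (+1,-1), (-5,-3), (+1,-1) — a repeating cycle of length 2.
step 6: apply (-5,-3) → (-6,-13)
step 7: apply (+1,-1) → (-5,-14)
step 8: apply (-5,-3) → (-10,-17)

(-10,-17)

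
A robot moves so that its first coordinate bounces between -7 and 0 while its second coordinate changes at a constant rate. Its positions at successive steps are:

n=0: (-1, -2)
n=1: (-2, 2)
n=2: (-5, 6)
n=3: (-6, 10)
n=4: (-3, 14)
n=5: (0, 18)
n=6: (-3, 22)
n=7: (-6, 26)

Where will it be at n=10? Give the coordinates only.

The first coordinate reflects between -7 and 0, moving 3 per step.
  step 8: -6 → -5
  step 9: -5 → -2
  step 10: -2 → -1
The second coordinate changes by +4 each step: at step 10 it is 38.

(-1, 38)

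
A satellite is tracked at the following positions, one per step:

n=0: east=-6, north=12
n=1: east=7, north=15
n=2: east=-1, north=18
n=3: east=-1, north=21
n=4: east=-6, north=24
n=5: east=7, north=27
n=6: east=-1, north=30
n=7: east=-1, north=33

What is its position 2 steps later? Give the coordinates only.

The east coordinate repeats the cycle [-6, 7, -1, -1] with period 4; step 9 mod 4 = 1, giving 7.
The north coordinate changes by +3 each step, so at step 9 it is 12 + 9·(3) = 39.

east=7, north=39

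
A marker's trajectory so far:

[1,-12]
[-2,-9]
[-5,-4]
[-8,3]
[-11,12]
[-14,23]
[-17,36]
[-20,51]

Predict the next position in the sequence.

Taking differences between consecutive positions: [-3,+3], [-3,+5], [-3,+7], [-3,+9], [-3,+11], [-3,+13], [-3,+15]. These grow by [+0,+2] each step.
step 8: [-20,51] + [-3,+17] → [-23,68]

[-23,68]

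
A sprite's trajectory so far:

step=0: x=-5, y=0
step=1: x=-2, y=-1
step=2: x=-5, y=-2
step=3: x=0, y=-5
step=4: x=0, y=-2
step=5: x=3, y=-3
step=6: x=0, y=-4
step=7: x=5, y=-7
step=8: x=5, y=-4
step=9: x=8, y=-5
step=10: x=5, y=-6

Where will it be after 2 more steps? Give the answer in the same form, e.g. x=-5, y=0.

x=10, y=-6

Step-to-step displacements: (+3,-1), (-3,-1), (+5,-3), (+0,+3), (+3,-1), (-3,-1), (+5,-3), (+0,+3), (+3,-1), (-3,-1) — a repeating cycle of length 4.
step 11: apply (+5,-3) → x=10, y=-9
step 12: apply (+0,+3) → x=10, y=-6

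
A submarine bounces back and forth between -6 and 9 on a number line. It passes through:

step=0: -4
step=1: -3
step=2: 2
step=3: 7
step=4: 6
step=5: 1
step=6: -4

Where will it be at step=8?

The value travels 5 per step and bounces off the walls at -6 and 9.
  step 7: -4 → -3
  step 8: -3 → 2

2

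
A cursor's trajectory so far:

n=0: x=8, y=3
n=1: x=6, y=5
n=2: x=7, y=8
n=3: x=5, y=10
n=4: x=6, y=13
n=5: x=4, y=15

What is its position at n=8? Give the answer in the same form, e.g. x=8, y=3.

Differencing gives (-2, +2), (+1, +3), (-2, +2), (+1, +3), (-2, +2). This is the pattern (-2, +2), (+1, +3) repeated.
step 6: apply (+1, +3) → x=5, y=18
step 7: apply (-2, +2) → x=3, y=20
step 8: apply (+1, +3) → x=4, y=23

x=4, y=23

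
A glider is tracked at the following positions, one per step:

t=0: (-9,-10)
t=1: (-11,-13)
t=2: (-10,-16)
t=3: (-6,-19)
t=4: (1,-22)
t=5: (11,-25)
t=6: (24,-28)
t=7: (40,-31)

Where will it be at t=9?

First differences are (-2,-3), (+1,-3), (+4,-3), (+7,-3), (+10,-3), (+13,-3), (+16,-3); their common second difference is (+3,+0) (constant acceleration).
step 8: (40,-31) + (+19,-3) → (59,-34)
step 9: (59,-34) + (+22,-3) → (81,-37)

(81,-37)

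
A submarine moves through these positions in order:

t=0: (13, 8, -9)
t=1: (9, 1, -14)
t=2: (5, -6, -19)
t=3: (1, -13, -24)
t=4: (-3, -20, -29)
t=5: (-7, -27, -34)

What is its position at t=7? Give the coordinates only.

(-15, -41, -44)

Constant displacement of (-4, -7, -5) per step.
step 6: (-7, -27, -34) + (-4, -7, -5) → (-11, -34, -39)
step 7: (-11, -34, -39) + (-4, -7, -5) → (-15, -41, -44)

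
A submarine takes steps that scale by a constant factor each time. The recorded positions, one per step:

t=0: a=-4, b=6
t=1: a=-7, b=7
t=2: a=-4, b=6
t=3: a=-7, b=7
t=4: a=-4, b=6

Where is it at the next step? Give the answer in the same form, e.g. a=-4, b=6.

The jumps are (-3, +1), (+3, -1), (-3, +1), (+3, -1) — a geometric progression with ratio -1.
step 5: a=-4, b=6 + (-3, +1) → a=-7, b=7

a=-7, b=7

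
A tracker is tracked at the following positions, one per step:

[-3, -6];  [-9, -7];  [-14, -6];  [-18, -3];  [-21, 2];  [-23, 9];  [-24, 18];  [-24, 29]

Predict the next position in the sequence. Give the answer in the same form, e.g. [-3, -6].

First differences are [-6, -1], [-5, +1], [-4, +3], [-3, +5], [-2, +7], [-1, +9], [+0, +11]; their common second difference is [+1, +2] (constant acceleration).
step 8: [-24, 29] + [+1, +13] → [-23, 42]

[-23, 42]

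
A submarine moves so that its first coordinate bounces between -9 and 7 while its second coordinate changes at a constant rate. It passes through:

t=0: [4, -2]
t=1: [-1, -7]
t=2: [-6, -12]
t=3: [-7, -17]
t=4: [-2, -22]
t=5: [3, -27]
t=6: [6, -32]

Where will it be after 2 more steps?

The first coordinate travels 5 per step and bounces off the walls at -9 and 7.
  step 7: 6 → 1
  step 8: 1 → -4
The second coordinate changes by -5 each step: at step 8 it is -42.

[-4, -42]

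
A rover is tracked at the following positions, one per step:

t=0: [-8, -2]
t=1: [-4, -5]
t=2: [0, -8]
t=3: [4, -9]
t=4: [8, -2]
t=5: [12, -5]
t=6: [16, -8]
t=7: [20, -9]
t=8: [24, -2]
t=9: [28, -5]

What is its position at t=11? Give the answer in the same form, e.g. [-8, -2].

[36, -9]

First: linear, +4 per step → 36 at step 11.
Second: cycles through -2, -5, -8, -9 every 4 steps. Step 11 lands at position 3 of the cycle → -9.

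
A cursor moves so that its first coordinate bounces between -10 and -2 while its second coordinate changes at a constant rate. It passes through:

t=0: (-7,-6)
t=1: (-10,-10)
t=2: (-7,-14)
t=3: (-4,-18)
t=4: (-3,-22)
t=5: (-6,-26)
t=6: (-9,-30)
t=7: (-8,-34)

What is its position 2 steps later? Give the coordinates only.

The first coordinate reflects between -10 and -2, moving 3 per step.
  step 8: -8 → -5
  step 9: -5 → -2
The second coordinate changes by -4 each step: at step 9 it is -42.

(-2,-42)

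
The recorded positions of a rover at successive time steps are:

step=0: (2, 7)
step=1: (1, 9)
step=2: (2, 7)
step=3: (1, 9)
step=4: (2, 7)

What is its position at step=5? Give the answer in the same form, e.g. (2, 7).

The jumps are (-1, +2), (+1, -2), (-1, +2), (+1, -2) — a geometric progression with ratio -1.
step 5: (2, 7) + (-1, +2) → (1, 9)

(1, 9)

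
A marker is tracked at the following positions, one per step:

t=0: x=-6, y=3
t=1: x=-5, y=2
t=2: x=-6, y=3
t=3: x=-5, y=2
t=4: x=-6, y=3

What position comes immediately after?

The jumps are (+1, -1), (-1, +1), (+1, -1), (-1, +1) — a geometric progression with ratio -1.
step 5: x=-6, y=3 + (+1, -1) → x=-5, y=2

x=-5, y=2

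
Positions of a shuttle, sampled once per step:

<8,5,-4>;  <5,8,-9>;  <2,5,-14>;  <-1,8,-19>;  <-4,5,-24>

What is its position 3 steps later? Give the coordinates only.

The first coordinate changes by -3 each step, so at step 7 it is 8 + 7·(-3) = -13.
The second coordinate repeats the cycle [5, 8] with period 2; step 7 mod 2 = 1, giving 8.
The third coordinate changes by -5 each step, so at step 7 it is -4 + 7·(-5) = -39.

<-13,8,-39>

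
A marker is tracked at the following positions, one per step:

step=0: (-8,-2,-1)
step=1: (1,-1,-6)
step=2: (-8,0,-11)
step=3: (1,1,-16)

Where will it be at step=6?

(-8,4,-31)

The first coordinate repeats the cycle [-8, 1] with period 2; step 6 mod 2 = 0, giving -8.
The second coordinate changes by +1 each step, so at step 6 it is -2 + 6·(1) = 4.
The third coordinate changes by -5 each step, so at step 6 it is -1 + 6·(-5) = -31.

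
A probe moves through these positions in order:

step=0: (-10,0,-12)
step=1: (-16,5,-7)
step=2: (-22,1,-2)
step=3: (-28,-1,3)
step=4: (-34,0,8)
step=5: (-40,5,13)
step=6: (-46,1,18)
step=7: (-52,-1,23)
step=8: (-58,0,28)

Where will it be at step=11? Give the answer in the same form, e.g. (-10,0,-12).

(-76,-1,43)

First: linear, -6 per step → -76 at step 11.
Second: cycles through 0, 5, 1, -1 every 4 steps. Step 11 lands at position 3 of the cycle → -1.
Third: linear, +5 per step → 43 at step 11.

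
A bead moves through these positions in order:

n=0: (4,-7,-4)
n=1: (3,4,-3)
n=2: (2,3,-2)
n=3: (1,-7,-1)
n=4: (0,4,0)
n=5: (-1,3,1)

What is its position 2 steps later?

(-3,4,3)

First: linear, -1 per step → -3 at step 7.
Second: cycles through -7, 4, 3 every 3 steps. Step 7 lands at position 1 of the cycle → 4.
Third: linear, +1 per step → 3 at step 7.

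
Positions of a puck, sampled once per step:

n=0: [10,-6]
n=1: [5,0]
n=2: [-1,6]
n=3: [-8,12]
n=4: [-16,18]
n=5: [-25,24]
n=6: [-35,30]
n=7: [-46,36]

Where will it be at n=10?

[-85,54]

First differences are [-5,+6], [-6,+6], [-7,+6], [-8,+6], [-9,+6], [-10,+6], [-11,+6]; their common second difference is [-1,+0] (constant acceleration).
step 8: [-46,36] + [-12,+6] → [-58,42]
step 9: [-58,42] + [-13,+6] → [-71,48]
step 10: [-71,48] + [-14,+6] → [-85,54]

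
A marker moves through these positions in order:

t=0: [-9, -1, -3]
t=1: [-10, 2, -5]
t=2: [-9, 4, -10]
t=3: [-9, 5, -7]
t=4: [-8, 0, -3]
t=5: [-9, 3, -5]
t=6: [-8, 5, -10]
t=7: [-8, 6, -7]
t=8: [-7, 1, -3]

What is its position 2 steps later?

[-7, 6, -10]

The moves between consecutive positions are [-1, +3, -2], [+1, +2, -5], [+0, +1, +3], [+1, -5, +4], [-1, +3, -2], [+1, +2, -5], [+0, +1, +3], [+1, -5, +4]; they repeat the 4-cycle [[-1, +3, -2], [+1, +2, -5], [+0, +1, +3], [+1, -5, +4]].
step 9: apply [-1, +3, -2] → [-8, 4, -5]
step 10: apply [+1, +2, -5] → [-7, 6, -10]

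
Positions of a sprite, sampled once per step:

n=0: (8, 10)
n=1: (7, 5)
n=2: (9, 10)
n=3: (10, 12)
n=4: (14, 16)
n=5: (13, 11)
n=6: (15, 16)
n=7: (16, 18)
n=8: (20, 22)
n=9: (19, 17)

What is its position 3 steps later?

(26, 28)

Step-to-step displacements: (-1, -5), (+2, +5), (+1, +2), (+4, +4), (-1, -5), (+2, +5), (+1, +2), (+4, +4), (-1, -5) — a repeating cycle of length 4.
step 10: apply (+2, +5) → (21, 22)
step 11: apply (+1, +2) → (22, 24)
step 12: apply (+4, +4) → (26, 28)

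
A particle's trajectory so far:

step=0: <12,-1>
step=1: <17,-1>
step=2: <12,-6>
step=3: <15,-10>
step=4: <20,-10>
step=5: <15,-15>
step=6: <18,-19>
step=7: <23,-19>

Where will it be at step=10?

The moves between consecutive positions are <+5,+0>, <-5,-5>, <+3,-4>, <+5,+0>, <-5,-5>, <+3,-4>, <+5,+0>; they repeat the 3-cycle [<+5,+0>, <-5,-5>, <+3,-4>].
step 8: apply <-5,-5> → <18,-24>
step 9: apply <+3,-4> → <21,-28>
step 10: apply <+5,+0> → <26,-28>

<26,-28>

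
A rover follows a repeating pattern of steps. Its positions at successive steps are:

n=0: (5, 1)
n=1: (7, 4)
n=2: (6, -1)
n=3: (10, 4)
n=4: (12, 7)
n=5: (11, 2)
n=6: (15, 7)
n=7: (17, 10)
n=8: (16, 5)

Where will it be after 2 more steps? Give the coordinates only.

Differencing gives (+2, +3), (-1, -5), (+4, +5), (+2, +3), (-1, -5), (+4, +5), (+2, +3), (-1, -5). This is the pattern (+2, +3), (-1, -5), (+4, +5) repeated.
step 9: apply (+4, +5) → (20, 10)
step 10: apply (+2, +3) → (22, 13)

(22, 13)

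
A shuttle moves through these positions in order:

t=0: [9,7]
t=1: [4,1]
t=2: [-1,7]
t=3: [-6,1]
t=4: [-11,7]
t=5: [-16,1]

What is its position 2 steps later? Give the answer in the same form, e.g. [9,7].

[-26,1]

The first coordinate changes by -5 each step, so at step 7 it is 9 + 7·(-5) = -26.
The second coordinate repeats the cycle [7, 1] with period 2; step 7 mod 2 = 1, giving 1.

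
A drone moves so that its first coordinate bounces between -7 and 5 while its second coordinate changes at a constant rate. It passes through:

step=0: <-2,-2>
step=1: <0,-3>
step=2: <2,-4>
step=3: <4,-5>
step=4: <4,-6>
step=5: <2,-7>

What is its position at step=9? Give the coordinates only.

<-6,-11>

The first coordinate reflects between -7 and 5, moving 2 per step.
  step 6: 2 → 0
  step 7: 0 → -2
  step 8: -2 → -4
  step 9: -4 → -6
The second coordinate changes by -1 each step: at step 9 it is -11.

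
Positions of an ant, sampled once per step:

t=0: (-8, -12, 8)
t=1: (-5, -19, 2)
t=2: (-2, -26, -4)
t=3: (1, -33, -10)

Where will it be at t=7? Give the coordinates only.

Each step adds (+3, -7, -6) to the position.
step 4: (1, -33, -10) + (+3, -7, -6) → (4, -40, -16)
step 5: (4, -40, -16) + (+3, -7, -6) → (7, -47, -22)
step 6: (7, -47, -22) + (+3, -7, -6) → (10, -54, -28)
step 7: (10, -54, -28) + (+3, -7, -6) → (13, -61, -34)

(13, -61, -34)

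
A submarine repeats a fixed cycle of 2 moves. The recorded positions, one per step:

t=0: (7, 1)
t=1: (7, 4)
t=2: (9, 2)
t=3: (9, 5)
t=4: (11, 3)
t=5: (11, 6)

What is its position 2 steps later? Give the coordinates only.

(13, 7)

Step-to-step displacements: (+0, +3), (+2, -2), (+0, +3), (+2, -2), (+0, +3) — a repeating cycle of length 2.
step 6: apply (+2, -2) → (13, 4)
step 7: apply (+0, +3) → (13, 7)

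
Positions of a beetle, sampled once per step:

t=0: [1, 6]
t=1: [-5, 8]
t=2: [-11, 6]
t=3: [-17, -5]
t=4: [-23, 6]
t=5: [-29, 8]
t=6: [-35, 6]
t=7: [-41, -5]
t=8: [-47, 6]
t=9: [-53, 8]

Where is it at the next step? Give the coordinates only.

[-59, 6]

First: linear, -6 per step → -59 at step 10.
Second: cycles through 6, 8, 6, -5 every 4 steps. Step 10 lands at position 2 of the cycle → 6.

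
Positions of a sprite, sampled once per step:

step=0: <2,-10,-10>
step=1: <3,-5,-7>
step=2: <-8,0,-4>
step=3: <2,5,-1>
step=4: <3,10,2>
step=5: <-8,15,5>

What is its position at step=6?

First: cycles through 2, 3, -8 every 3 steps. Step 6 lands at position 0 of the cycle → 2.
Second: linear, +5 per step → 20 at step 6.
Third: linear, +3 per step → 8 at step 6.

<2,20,8>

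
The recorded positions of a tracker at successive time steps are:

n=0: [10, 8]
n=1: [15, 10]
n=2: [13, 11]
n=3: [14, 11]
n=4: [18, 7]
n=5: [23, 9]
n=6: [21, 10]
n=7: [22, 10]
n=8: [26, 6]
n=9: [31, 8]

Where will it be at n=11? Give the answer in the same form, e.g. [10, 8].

Differencing gives [+5, +2], [-2, +1], [+1, +0], [+4, -4], [+5, +2], [-2, +1], [+1, +0], [+4, -4], [+5, +2]. This is the pattern [+5, +2], [-2, +1], [+1, +0], [+4, -4] repeated.
step 10: apply [-2, +1] → [29, 9]
step 11: apply [+1, +0] → [30, 9]

[30, 9]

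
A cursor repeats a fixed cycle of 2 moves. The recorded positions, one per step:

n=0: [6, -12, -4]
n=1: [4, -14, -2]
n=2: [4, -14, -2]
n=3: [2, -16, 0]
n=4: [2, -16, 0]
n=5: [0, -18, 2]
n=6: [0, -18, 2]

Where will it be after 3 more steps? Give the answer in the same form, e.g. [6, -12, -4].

Step-to-step displacements: [-2, -2, +2], [+0, +0, +0], [-2, -2, +2], [+0, +0, +0], [-2, -2, +2], [+0, +0, +0] — a repeating cycle of length 2.
step 7: apply [-2, -2, +2] → [-2, -20, 4]
step 8: apply [+0, +0, +0] → [-2, -20, 4]
step 9: apply [-2, -2, +2] → [-4, -22, 6]

[-4, -22, 6]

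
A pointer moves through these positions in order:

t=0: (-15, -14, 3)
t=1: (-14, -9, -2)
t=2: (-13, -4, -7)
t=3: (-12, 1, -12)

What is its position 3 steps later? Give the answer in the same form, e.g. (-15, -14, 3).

(-9, 16, -27)

The position changes by (+1, +5, -5) every step.
step 4: (-12, 1, -12) + (+1, +5, -5) → (-11, 6, -17)
step 5: (-11, 6, -17) + (+1, +5, -5) → (-10, 11, -22)
step 6: (-10, 11, -22) + (+1, +5, -5) → (-9, 16, -27)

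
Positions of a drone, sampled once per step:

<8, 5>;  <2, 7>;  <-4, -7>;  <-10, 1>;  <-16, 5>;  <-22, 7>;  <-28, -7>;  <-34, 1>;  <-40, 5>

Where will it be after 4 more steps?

First: linear, -6 per step → -64 at step 12.
Second: cycles through 5, 7, -7, 1 every 4 steps. Step 12 lands at position 0 of the cycle → 5.

<-64, 5>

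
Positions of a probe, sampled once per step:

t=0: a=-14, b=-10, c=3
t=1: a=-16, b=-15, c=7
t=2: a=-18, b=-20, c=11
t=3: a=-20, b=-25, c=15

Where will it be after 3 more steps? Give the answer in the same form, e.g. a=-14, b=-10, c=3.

Constant displacement of (-2, -5, +4) per step.
step 4: a=-20, b=-25, c=15 + (-2, -5, +4) → a=-22, b=-30, c=19
step 5: a=-22, b=-30, c=19 + (-2, -5, +4) → a=-24, b=-35, c=23
step 6: a=-24, b=-35, c=23 + (-2, -5, +4) → a=-26, b=-40, c=27

a=-26, b=-40, c=27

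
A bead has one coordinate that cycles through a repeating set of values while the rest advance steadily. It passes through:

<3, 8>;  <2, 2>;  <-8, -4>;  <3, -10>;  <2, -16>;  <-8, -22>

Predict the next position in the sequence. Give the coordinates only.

<3, -28>

The first coordinate repeats the cycle [3, 2, -8] with period 3; step 6 mod 3 = 0, giving 3.
The second coordinate changes by -6 each step, so at step 6 it is 8 + 6·(-6) = -28.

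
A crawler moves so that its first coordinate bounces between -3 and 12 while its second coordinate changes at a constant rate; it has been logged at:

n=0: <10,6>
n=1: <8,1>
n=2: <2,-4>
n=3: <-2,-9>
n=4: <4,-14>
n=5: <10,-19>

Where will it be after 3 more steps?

<-2,-34>

The first coordinate reflects between -3 and 12, moving 6 per step.
  step 6: 10 → 8
  step 7: 8 → 2
  step 8: 2 → -2
The second coordinate changes by -5 each step: at step 8 it is -34.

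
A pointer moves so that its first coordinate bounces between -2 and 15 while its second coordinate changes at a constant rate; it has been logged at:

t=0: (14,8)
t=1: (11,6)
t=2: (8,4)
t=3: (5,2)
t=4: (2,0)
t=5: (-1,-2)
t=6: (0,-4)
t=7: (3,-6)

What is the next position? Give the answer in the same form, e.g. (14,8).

The first coordinate reflects between -2 and 15, moving 3 per step.
  step 8: 3 → 6
The second coordinate changes by -2 each step: at step 8 it is -8.

(6,-8)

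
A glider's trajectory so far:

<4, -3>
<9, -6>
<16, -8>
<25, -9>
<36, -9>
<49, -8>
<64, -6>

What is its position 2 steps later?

Taking differences between consecutive positions: <+5, -3>, <+7, -2>, <+9, -1>, <+11, +0>, <+13, +1>, <+15, +2>. These grow by <+2, +1> each step.
step 7: <64, -6> + <+17, +3> → <81, -3>
step 8: <81, -3> + <+19, +4> → <100, 1>

<100, 1>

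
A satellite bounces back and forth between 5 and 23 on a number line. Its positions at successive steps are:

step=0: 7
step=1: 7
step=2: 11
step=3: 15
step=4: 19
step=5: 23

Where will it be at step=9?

The value travels 4 per step and bounces off the walls at 5 and 23.
  step 6: 23 → 19
  step 7: 19 → 15
  step 8: 15 → 11
  step 9: 11 → 7

7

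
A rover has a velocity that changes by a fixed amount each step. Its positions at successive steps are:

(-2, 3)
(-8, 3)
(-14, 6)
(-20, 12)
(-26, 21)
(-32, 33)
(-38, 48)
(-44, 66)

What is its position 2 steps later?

First differences are (-6, +0), (-6, +3), (-6, +6), (-6, +9), (-6, +12), (-6, +15), (-6, +18); their common second difference is (+0, +3) (constant acceleration).
step 8: (-44, 66) + (-6, +21) → (-50, 87)
step 9: (-50, 87) + (-6, +24) → (-56, 111)

(-56, 111)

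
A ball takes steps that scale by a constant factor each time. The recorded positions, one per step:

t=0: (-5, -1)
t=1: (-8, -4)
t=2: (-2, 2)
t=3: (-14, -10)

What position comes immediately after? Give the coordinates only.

Step-to-step displacements: (-3, -3), (+6, +6), (-12, -12); each is -2× the previous.
step 4: (-14, -10) + (+24, +24) → (10, 14)

(10, 14)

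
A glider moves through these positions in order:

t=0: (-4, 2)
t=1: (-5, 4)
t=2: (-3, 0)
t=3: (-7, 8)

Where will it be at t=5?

(-15, 24)

Consecutive displacements (-1, +2), (+2, -4), (-4, +8) scale by a factor of -2 each step.
step 4: (-7, 8) + (+8, -16) → (1, -8)
step 5: (1, -8) + (-16, +32) → (-15, 24)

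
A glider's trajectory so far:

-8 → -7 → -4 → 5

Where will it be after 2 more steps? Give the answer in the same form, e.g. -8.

The jumps are +1, +3, +9 — a geometric progression with ratio 3.
step 4: 5 + 27 → 32
step 5: 32 + 81 → 113

113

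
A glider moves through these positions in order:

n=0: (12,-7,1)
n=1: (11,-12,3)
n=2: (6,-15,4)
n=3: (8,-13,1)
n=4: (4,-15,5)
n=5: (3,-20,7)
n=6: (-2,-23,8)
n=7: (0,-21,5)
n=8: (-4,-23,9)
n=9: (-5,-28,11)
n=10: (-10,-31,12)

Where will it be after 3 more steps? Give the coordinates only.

(-13,-36,15)

Differencing gives (-1,-5,+2), (-5,-3,+1), (+2,+2,-3), (-4,-2,+4), (-1,-5,+2), (-5,-3,+1), (+2,+2,-3), (-4,-2,+4), (-1,-5,+2), (-5,-3,+1). This is the pattern (-1,-5,+2), (-5,-3,+1), (+2,+2,-3), (-4,-2,+4) repeated.
step 11: apply (+2,+2,-3) → (-8,-29,9)
step 12: apply (-4,-2,+4) → (-12,-31,13)
step 13: apply (-1,-5,+2) → (-13,-36,15)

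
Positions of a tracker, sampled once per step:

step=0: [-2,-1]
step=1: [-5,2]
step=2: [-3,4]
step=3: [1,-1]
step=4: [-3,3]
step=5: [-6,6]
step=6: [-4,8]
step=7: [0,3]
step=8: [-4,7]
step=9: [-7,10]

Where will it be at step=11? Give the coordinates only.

[-1,7]

The moves between consecutive positions are [-3,+3], [+2,+2], [+4,-5], [-4,+4], [-3,+3], [+2,+2], [+4,-5], [-4,+4], [-3,+3]; they repeat the 4-cycle [[-3,+3], [+2,+2], [+4,-5], [-4,+4]].
step 10: apply [+2,+2] → [-5,12]
step 11: apply [+4,-5] → [-1,7]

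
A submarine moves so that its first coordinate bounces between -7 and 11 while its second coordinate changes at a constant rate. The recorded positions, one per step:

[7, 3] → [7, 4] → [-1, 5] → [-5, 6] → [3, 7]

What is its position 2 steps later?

[3, 9]

The first coordinate travels 8 per step and bounces off the walls at -7 and 11.
  step 5: 3 → 11
  step 6: 11 → 3
The second coordinate changes by +1 each step: at step 6 it is 9.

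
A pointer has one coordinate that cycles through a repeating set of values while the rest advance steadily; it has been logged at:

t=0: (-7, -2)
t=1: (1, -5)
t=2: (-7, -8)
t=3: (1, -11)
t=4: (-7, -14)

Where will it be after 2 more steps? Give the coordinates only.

(-7, -20)

The first coordinate repeats the cycle [-7, 1] with period 2; step 6 mod 2 = 0, giving -7.
The second coordinate changes by -3 each step, so at step 6 it is -2 + 6·(-3) = -20.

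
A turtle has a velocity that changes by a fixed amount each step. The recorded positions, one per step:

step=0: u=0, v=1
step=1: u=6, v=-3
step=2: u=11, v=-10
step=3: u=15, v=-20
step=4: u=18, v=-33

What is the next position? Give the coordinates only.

u=20, v=-49

Taking differences between consecutive positions: (+6, -4), (+5, -7), (+4, -10), (+3, -13). These grow by (-1, -3) each step.
step 5: u=18, v=-33 + (+2, -16) → u=20, v=-49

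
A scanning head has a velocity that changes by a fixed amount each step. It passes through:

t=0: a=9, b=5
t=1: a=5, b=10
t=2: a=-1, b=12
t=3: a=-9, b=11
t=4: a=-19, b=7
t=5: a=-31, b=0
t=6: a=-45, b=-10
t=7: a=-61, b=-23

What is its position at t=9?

a=-99, b=-58

First differences are (-4, +5), (-6, +2), (-8, -1), (-10, -4), (-12, -7), (-14, -10), (-16, -13); their common second difference is (-2, -3) (constant acceleration).
step 8: a=-61, b=-23 + (-18, -16) → a=-79, b=-39
step 9: a=-79, b=-39 + (-20, -19) → a=-99, b=-58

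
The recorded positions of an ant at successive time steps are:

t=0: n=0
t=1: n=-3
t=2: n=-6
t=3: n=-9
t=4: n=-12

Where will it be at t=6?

Each step adds -3 to the position.
step 5: -12 − 3 → n=-15
step 6: -15 − 3 → n=-18

n=-18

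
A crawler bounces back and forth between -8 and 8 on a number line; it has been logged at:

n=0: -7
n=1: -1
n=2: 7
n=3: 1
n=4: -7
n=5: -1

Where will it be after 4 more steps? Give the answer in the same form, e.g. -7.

The value travels 8 per step and bounces off the walls at -8 and 8.
  step 6: -1 → 7
  step 7: 7 → 1
  step 8: 1 → -7
  step 9: -7 → -1

-1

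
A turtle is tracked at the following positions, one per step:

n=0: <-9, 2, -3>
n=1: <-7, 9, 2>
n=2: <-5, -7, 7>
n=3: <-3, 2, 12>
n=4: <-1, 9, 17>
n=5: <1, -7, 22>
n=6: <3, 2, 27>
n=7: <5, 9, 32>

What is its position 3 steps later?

<11, 9, 47>

First: linear, +2 per step → 11 at step 10.
Second: cycles through 2, 9, -7 every 3 steps. Step 10 lands at position 1 of the cycle → 9.
Third: linear, +5 per step → 47 at step 10.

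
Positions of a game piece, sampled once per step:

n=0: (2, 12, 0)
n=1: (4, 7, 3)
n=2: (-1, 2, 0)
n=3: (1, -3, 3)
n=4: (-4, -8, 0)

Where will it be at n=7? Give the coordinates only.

Step-to-step displacements: (+2, -5, +3), (-5, -5, -3), (+2, -5, +3), (-5, -5, -3) — a repeating cycle of length 2.
step 5: apply (+2, -5, +3) → (-2, -13, 3)
step 6: apply (-5, -5, -3) → (-7, -18, 0)
step 7: apply (+2, -5, +3) → (-5, -23, 3)

(-5, -23, 3)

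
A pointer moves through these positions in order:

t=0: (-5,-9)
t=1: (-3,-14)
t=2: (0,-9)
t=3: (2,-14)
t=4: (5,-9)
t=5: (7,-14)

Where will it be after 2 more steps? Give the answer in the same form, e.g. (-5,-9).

(12,-14)

Step-to-step displacements: (+2,-5), (+3,+5), (+2,-5), (+3,+5), (+2,-5) — a repeating cycle of length 2.
step 6: apply (+3,+5) → (10,-9)
step 7: apply (+2,-5) → (12,-14)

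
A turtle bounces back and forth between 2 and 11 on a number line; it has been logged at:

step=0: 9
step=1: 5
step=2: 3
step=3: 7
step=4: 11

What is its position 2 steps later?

The value reflects between 2 and 11, moving 4 per step.
  step 5: 11 → 7
  step 6: 7 → 3

3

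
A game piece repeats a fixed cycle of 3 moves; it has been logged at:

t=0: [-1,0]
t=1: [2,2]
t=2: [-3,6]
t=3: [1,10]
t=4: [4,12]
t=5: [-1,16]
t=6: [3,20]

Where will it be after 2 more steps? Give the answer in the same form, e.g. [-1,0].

[1,26]

Step-to-step displacements: [+3,+2], [-5,+4], [+4,+4], [+3,+2], [-5,+4], [+4,+4] — a repeating cycle of length 3.
step 7: apply [+3,+2] → [6,22]
step 8: apply [-5,+4] → [1,26]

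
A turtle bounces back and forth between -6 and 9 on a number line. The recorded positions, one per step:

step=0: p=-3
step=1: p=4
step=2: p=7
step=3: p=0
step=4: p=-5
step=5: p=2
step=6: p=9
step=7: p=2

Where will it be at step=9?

The value travels 7 per step and bounces off the walls at -6 and 9.
  step 8: 2 → -5
  step 9: -5 → 0

p=0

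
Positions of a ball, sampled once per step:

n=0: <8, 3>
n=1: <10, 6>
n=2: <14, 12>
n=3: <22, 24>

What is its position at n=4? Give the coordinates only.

<38, 48>

Step-to-step displacements: <+2, +3>, <+4, +6>, <+8, +12>; each is 2× the previous.
step 4: <22, 24> + <+16, +24> → <38, 48>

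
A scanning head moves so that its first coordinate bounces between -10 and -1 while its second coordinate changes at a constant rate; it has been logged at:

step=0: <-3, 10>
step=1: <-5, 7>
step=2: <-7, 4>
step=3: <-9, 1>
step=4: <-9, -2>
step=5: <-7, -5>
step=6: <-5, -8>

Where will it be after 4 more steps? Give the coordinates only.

<-5, -20>

The first coordinate reflects between -10 and -1, moving 2 per step.
  step 7: -5 → -3
  step 8: -3 → -1
  step 9: -1 → -3
  step 10: -3 → -5
The second coordinate changes by -3 each step: at step 10 it is -20.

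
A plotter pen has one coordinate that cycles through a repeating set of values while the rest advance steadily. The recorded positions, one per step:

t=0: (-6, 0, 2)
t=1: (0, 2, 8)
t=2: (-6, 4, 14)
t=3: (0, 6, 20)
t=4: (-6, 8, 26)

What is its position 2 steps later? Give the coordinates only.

(-6, 12, 38)

The first coordinate repeats the cycle [-6, 0] with period 2; step 6 mod 2 = 0, giving -6.
The second coordinate changes by +2 each step, so at step 6 it is 0 + 6·(2) = 12.
The third coordinate changes by +6 each step, so at step 6 it is 2 + 6·(6) = 38.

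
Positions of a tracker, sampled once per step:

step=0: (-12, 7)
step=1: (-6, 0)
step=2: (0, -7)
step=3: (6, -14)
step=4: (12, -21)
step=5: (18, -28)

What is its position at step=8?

Constant displacement of (+6, -7) per step.
step 6: (18, -28) + (+6, -7) → (24, -35)
step 7: (24, -35) + (+6, -7) → (30, -42)
step 8: (30, -42) + (+6, -7) → (36, -49)

(36, -49)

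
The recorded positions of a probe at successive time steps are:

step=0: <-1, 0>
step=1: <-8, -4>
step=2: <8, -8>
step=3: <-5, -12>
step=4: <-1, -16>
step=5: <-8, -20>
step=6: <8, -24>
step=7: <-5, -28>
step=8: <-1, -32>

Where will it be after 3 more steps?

<-5, -44>

The first coordinate repeats the cycle [-1, -8, 8, -5] with period 4; step 11 mod 4 = 3, giving -5.
The second coordinate changes by -4 each step, so at step 11 it is 0 + 11·(-4) = -44.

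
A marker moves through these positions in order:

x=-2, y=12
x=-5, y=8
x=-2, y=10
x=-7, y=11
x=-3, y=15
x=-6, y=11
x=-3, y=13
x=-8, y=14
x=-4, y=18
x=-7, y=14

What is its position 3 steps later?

x=-5, y=21

Differencing gives (-3, -4), (+3, +2), (-5, +1), (+4, +4), (-3, -4), (+3, +2), (-5, +1), (+4, +4), (-3, -4). This is the pattern (-3, -4), (+3, +2), (-5, +1), (+4, +4) repeated.
step 10: apply (+3, +2) → x=-4, y=16
step 11: apply (-5, +1) → x=-9, y=17
step 12: apply (+4, +4) → x=-5, y=21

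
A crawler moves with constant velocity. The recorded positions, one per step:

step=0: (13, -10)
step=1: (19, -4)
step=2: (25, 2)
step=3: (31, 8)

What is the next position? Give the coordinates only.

(37, 14)

Constant displacement of (+6, +6) per step.
step 4: (31, 8) + (+6, +6) → (37, 14)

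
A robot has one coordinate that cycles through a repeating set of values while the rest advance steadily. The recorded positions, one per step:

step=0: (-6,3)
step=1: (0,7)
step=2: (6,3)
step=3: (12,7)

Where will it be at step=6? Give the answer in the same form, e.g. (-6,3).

First: linear, +6 per step → 30 at step 6.
Second: cycles through 3, 7 every 2 steps. Step 6 lands at position 0 of the cycle → 3.

(30,3)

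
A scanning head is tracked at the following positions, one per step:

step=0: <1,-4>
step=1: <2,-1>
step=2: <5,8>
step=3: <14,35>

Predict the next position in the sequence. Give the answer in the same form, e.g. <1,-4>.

The jumps are <+1,+3>, <+3,+9>, <+9,+27> — a geometric progression with ratio 3.
step 4: <14,35> + <+27,+81> → <41,116>

<41,116>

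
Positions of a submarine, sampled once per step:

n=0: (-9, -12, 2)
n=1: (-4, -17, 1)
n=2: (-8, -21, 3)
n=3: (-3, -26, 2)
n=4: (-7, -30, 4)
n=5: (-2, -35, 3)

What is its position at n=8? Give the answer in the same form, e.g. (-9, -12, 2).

Step-to-step displacements: (+5, -5, -1), (-4, -4, +2), (+5, -5, -1), (-4, -4, +2), (+5, -5, -1) — a repeating cycle of length 2.
step 6: apply (-4, -4, +2) → (-6, -39, 5)
step 7: apply (+5, -5, -1) → (-1, -44, 4)
step 8: apply (-4, -4, +2) → (-5, -48, 6)

(-5, -48, 6)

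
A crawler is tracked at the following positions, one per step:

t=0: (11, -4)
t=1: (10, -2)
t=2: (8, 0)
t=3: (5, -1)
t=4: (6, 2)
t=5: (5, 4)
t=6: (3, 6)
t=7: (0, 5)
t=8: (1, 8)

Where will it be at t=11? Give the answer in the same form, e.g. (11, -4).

Differencing gives (-1, +2), (-2, +2), (-3, -1), (+1, +3), (-1, +2), (-2, +2), (-3, -1), (+1, +3). This is the pattern (-1, +2), (-2, +2), (-3, -1), (+1, +3) repeated.
step 9: apply (-1, +2) → (0, 10)
step 10: apply (-2, +2) → (-2, 12)
step 11: apply (-3, -1) → (-5, 11)

(-5, 11)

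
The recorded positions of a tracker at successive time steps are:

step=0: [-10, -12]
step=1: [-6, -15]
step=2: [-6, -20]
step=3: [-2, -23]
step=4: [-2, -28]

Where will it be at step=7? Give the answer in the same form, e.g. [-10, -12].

[6, -39]

Differencing gives [+4, -3], [+0, -5], [+4, -3], [+0, -5]. This is the pattern [+4, -3], [+0, -5] repeated.
step 5: apply [+4, -3] → [2, -31]
step 6: apply [+0, -5] → [2, -36]
step 7: apply [+4, -3] → [6, -39]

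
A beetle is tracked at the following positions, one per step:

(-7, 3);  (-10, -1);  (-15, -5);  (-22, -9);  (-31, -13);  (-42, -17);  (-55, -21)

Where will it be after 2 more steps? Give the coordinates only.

Successive displacements: (-3, -4), (-5, -4), (-7, -4), (-9, -4), (-11, -4), (-13, -4) — each changes by (-2, +0).
step 7: (-55, -21) + (-15, -4) → (-70, -25)
step 8: (-70, -25) + (-17, -4) → (-87, -29)

(-87, -29)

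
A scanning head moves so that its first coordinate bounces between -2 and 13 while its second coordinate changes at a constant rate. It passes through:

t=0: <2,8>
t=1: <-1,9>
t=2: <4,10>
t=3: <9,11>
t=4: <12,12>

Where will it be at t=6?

<2,14>

The first coordinate travels 5 per step and bounces off the walls at -2 and 13.
  step 5: 12 → 7
  step 6: 7 → 2
The second coordinate changes by +1 each step: at step 6 it is 14.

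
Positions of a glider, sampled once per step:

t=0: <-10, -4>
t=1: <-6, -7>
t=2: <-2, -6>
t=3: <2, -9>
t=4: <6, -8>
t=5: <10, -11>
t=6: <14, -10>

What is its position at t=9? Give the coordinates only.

Differencing gives <+4, -3>, <+4, +1>, <+4, -3>, <+4, +1>, <+4, -3>, <+4, +1>. This is the pattern <+4, -3>, <+4, +1> repeated.
step 7: apply <+4, -3> → <18, -13>
step 8: apply <+4, +1> → <22, -12>
step 9: apply <+4, -3> → <26, -15>

<26, -15>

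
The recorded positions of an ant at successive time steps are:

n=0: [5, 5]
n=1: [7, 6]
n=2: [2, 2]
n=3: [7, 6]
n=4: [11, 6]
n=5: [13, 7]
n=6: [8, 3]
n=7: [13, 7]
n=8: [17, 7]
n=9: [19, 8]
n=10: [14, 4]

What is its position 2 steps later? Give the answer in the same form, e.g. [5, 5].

[23, 8]

Differencing gives [+2, +1], [-5, -4], [+5, +4], [+4, +0], [+2, +1], [-5, -4], [+5, +4], [+4, +0], [+2, +1], [-5, -4]. This is the pattern [+2, +1], [-5, -4], [+5, +4], [+4, +0] repeated.
step 11: apply [+5, +4] → [19, 8]
step 12: apply [+4, +0] → [23, 8]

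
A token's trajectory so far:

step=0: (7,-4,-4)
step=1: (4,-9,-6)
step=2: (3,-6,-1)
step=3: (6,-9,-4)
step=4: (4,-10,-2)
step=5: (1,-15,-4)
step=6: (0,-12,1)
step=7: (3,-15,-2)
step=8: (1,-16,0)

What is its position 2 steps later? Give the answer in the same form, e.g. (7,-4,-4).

(-3,-18,3)

Differencing gives (-3,-5,-2), (-1,+3,+5), (+3,-3,-3), (-2,-1,+2), (-3,-5,-2), (-1,+3,+5), (+3,-3,-3), (-2,-1,+2). This is the pattern (-3,-5,-2), (-1,+3,+5), (+3,-3,-3), (-2,-1,+2) repeated.
step 9: apply (-3,-5,-2) → (-2,-21,-2)
step 10: apply (-1,+3,+5) → (-3,-18,3)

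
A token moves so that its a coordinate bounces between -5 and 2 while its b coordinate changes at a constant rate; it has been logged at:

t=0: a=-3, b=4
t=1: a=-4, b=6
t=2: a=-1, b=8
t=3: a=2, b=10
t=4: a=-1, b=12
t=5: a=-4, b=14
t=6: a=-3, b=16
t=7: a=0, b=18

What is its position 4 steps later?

a=-2, b=26

The a coordinate travels 3 per step and bounces off the walls at -5 and 2.
  step 8: 0 → 1
  step 9: 1 → -2
  step 10: -2 → -5
  step 11: -5 → -2
The b coordinate changes by +2 each step: at step 11 it is 26.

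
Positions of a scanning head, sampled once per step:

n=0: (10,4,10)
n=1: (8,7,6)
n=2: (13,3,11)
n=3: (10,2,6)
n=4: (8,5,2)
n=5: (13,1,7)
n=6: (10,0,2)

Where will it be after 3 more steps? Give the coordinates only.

Differencing gives (-2,+3,-4), (+5,-4,+5), (-3,-1,-5), (-2,+3,-4), (+5,-4,+5), (-3,-1,-5). This is the pattern (-2,+3,-4), (+5,-4,+5), (-3,-1,-5) repeated.
step 7: apply (-2,+3,-4) → (8,3,-2)
step 8: apply (+5,-4,+5) → (13,-1,3)
step 9: apply (-3,-1,-5) → (10,-2,-2)

(10,-2,-2)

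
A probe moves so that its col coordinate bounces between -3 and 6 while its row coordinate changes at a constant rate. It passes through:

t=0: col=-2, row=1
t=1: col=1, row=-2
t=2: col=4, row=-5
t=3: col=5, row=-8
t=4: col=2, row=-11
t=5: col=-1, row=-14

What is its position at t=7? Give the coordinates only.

The col coordinate reflects between -3 and 6, moving 3 per step.
  step 6: -1 → -2
  step 7: -2 → 1
The row coordinate changes by -3 each step: at step 7 it is -20.

col=1, row=-20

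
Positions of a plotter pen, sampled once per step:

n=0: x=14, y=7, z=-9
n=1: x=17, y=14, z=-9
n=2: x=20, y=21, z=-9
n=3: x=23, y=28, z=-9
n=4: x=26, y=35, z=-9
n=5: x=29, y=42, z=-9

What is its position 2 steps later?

Constant displacement of (+3, +7, +0) per step.
step 6: x=29, y=42, z=-9 + (+3, +7, +0) → x=32, y=49, z=-9
step 7: x=32, y=49, z=-9 + (+3, +7, +0) → x=35, y=56, z=-9

x=35, y=56, z=-9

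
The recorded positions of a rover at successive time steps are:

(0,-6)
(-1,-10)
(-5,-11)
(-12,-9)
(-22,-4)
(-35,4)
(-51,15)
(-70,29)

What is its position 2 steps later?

Taking differences between consecutive positions: (-1,-4), (-4,-1), (-7,+2), (-10,+5), (-13,+8), (-16,+11), (-19,+14). These grow by (-3,+3) each step.
step 8: (-70,29) + (-22,+17) → (-92,46)
step 9: (-92,46) + (-25,+20) → (-117,66)

(-117,66)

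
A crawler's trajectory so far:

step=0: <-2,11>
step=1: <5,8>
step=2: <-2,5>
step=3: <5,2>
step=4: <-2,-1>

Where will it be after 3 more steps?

The first coordinate repeats the cycle [-2, 5] with period 2; step 7 mod 2 = 1, giving 5.
The second coordinate changes by -3 each step, so at step 7 it is 11 + 7·(-3) = -10.

<5,-10>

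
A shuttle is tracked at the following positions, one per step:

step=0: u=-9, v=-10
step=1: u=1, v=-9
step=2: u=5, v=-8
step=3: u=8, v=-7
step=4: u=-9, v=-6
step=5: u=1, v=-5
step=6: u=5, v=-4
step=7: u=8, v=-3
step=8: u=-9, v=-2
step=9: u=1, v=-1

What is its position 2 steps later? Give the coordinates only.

u=8, v=1

The u coordinate repeats the cycle [-9, 1, 5, 8] with period 4; step 11 mod 4 = 3, giving 8.
The v coordinate changes by +1 each step, so at step 11 it is -10 + 11·(1) = 1.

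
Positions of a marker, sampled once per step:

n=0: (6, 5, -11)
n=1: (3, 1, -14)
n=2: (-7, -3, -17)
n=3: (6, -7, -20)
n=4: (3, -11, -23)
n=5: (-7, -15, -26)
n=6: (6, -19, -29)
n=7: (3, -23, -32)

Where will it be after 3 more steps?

First: cycles through 6, 3, -7 every 3 steps. Step 10 lands at position 1 of the cycle → 3.
Second: linear, -4 per step → -35 at step 10.
Third: linear, -3 per step → -41 at step 10.

(3, -35, -41)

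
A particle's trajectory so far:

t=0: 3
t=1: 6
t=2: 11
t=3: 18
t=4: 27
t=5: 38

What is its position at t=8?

Successive displacements: +3, +5, +7, +9, +11 — each changes by +2.
step 6: 38 + 13 → 51
step 7: 51 + 15 → 66
step 8: 66 + 17 → 83

83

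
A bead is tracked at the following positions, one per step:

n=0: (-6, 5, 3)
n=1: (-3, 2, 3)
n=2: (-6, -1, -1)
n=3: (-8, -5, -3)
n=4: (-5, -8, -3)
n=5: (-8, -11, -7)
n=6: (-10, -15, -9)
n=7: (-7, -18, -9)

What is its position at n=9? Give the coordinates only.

The moves between consecutive positions are (+3, -3, +0), (-3, -3, -4), (-2, -4, -2), (+3, -3, +0), (-3, -3, -4), (-2, -4, -2), (+3, -3, +0); they repeat the 3-cycle [(+3, -3, +0), (-3, -3, -4), (-2, -4, -2)].
step 8: apply (-3, -3, -4) → (-10, -21, -13)
step 9: apply (-2, -4, -2) → (-12, -25, -15)

(-12, -25, -15)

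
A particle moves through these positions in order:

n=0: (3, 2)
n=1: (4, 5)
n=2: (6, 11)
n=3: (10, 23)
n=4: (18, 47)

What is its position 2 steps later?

Step-to-step displacements: (+1, +3), (+2, +6), (+4, +12), (+8, +24); each is 2× the previous.
step 5: (18, 47) + (+16, +48) → (34, 95)
step 6: (34, 95) + (+32, +96) → (66, 191)

(66, 191)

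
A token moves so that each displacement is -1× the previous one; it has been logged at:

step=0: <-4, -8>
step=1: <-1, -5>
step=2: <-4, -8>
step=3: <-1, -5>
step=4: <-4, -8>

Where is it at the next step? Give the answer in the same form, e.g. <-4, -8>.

<-1, -5>

Consecutive displacements <+3, +3>, <-3, -3>, <+3, +3>, <-3, -3> scale by a factor of -1 each step.
step 5: <-4, -8> + <+3, +3> → <-1, -5>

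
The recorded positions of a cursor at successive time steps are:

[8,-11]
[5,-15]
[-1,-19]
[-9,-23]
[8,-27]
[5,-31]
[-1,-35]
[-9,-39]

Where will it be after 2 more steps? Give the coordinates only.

The first coordinate repeats the cycle [8, 5, -1, -9] with period 4; step 9 mod 4 = 1, giving 5.
The second coordinate changes by -4 each step, so at step 9 it is -11 + 9·(-4) = -47.

[5,-47]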